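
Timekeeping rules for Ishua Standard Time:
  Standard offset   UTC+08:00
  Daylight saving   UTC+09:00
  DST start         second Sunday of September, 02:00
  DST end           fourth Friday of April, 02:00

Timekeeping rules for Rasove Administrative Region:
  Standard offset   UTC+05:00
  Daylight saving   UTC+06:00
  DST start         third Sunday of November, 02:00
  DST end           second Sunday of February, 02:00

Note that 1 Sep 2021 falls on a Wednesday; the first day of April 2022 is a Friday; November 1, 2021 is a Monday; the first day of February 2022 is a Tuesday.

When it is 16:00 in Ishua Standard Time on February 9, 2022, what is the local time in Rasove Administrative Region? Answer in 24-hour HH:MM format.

13:00

1 September 2021 is a Wednesday, so the first Sunday is September 5 and the second is September 12.
1 April 2022 is a Friday, so the first Friday is April 1 and the fourth is April 22.
February 9, 2022 falls between 12 September 2021 and 22 April 2022, so daylight saving is in effect and Ishua Standard Time is at UTC+09:00.
16:00 Ishua Standard Time − 9h = 07:00 UTC.
1 November 2021 is a Monday, so the first Sunday is November 7 and the third is November 21.
1 February 2022 is a Tuesday, so the first Sunday is February 6 and the second is February 13.
At the standard offset (UTC+05:00), 07:00 UTC + 5h = 12:00 Rasove Administrative Region standard time.
The standard-time date in Rasove Administrative Region, February 9, 2022, falls between 21 November 2021 and 13 February 2022, so daylight saving is in effect and Rasove Administrative Region is at UTC+06:00.
07:00 UTC + 6h = 13:00 Rasove Administrative Region.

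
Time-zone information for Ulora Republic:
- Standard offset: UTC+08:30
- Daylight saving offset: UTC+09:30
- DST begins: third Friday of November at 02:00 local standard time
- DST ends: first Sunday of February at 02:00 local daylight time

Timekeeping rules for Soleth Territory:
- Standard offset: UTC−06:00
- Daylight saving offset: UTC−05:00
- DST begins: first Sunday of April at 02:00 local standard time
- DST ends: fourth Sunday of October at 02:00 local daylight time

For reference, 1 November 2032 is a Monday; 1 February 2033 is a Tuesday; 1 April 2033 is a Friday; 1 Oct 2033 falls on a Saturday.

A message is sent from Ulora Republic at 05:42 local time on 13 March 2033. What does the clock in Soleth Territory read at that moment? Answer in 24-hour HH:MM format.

1 November 2032 is a Monday, so the first Friday is November 5 and the third is November 19.
1 February 2033 is a Tuesday, so the first Sunday is February 6.
Daylight saving runs 19 November 2032 – 6 February 2033; 13 March 2033 is outside that window, so Ulora Republic is on standard time at UTC+08:30.
05:42 Ulora Republic − 8h30m = 21:12 UTC (rolling into the previous day, 12 March 2033).
1 April 2033 is a Friday, so the first Sunday is April 3.
1 October 2033 is a Saturday, so the first Sunday is October 2 and the fourth is October 23.
At the standard offset (UTC−06:00), 21:12 UTC − 6h = 15:12 Soleth Territory standard time.
The standard-time date in Soleth Territory, 12 March 2033, does not fall between 3 April and 23 October, so daylight saving is not in effect and Soleth Territory is at UTC−06:00.
21:12 UTC − 6h = 15:12 Soleth Territory.

15:12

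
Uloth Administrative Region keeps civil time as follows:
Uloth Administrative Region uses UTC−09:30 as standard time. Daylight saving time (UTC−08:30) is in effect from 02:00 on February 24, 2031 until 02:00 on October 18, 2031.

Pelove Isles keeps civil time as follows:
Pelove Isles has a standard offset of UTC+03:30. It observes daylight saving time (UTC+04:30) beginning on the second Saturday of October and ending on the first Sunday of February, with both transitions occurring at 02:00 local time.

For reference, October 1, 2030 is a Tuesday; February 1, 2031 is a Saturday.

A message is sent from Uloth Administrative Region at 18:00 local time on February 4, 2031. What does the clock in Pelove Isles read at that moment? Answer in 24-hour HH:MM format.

07:00

February 4, 2031 does not fall between 24 February and 18 October, so daylight saving is not in effect and Uloth Administrative Region is at UTC−09:30.
18:00 Uloth Administrative Region + 9h30m = 03:30 UTC (rolling into the next day, 5 February 2031).
1 October 2030 is a Tuesday, so the first Saturday is October 5 and the second is October 12.
1 February 2031 is a Saturday, so the first Sunday is February 2.
At the standard offset (UTC+03:30), 03:30 UTC + 3h30m = 07:00 Pelove Isles standard time.
The standard-time date in Pelove Isles, February 5, 2031, is outside the daylight-saving period (12 October 2030 – 2 February 2031), so Pelove Isles is on standard time, UTC+03:30.
03:30 UTC + 3h30m = 07:00 Pelove Isles.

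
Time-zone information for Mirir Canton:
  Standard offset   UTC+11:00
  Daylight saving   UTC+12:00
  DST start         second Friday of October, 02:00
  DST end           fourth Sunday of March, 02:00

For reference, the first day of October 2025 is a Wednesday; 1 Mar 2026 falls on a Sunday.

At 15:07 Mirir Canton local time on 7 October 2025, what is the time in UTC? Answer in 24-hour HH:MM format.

04:07

1 October 2025 is a Wednesday, so the first Friday is October 3 and the second is October 10.
1 March 2026 is a Sunday, so the first Sunday is March 1 and the fourth is March 22.
7 October 2025 does not fall between 10 October 2025 and 22 March 2026, so daylight saving is not in effect and Mirir Canton is at UTC+11:00.
15:07 local − 11h = 04:07 UTC.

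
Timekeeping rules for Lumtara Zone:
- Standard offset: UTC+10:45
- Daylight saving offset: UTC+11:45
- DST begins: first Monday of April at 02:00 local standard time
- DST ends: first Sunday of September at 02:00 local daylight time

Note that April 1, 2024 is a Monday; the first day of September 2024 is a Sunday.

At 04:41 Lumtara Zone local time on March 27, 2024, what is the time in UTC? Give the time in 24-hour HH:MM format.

1 April 2024 is a Monday, so the first Monday is April 1.
1 September 2024 is a Sunday, so the first Sunday is September 1.
March 27, 2024 is outside the daylight-saving period (1 April – 1 September), so Lumtara Zone is on standard time, UTC+10:45.
04:41 local − 10h45m = 17:56 UTC (rolling into the previous day, 26 March 2024).

17:56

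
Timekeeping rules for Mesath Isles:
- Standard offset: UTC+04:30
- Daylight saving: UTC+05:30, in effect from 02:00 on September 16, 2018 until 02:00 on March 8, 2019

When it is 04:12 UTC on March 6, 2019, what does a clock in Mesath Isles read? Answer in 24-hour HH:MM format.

09:42

At the standard offset (UTC+04:30), 04:12 UTC + 4h30m = 08:42 Mesath Isles standard time.
The standard-time date in Mesath Isles, March 6, 2019, falls between 16 September 2018 and 8 March 2019, so daylight saving is in effect and Mesath Isles is at UTC+05:30.
04:12 UTC + 5h30m = 09:42 local.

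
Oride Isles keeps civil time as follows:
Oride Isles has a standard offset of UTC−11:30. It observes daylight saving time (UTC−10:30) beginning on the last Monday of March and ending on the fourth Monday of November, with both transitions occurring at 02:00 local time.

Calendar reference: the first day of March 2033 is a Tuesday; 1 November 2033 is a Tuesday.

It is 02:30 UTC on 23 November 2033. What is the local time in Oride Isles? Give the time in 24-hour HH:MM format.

16:00

1 March 2033 is a Tuesday, so Mondays fall on 7, 14, 21, 28; the last is March 28.
1 November 2033 is a Tuesday, so the first Monday is November 7 and the fourth is November 28.
At the standard offset (UTC−11:30), 02:30 UTC − 11h30m = 15:00 Oride Isles standard time (rolling into the previous day, 22 November 2033).
The standard-time date in Oride Isles, 22 November 2033, lies within the daylight-saving period (28 March – 28 November), so Oride Isles is on daylight time, UTC−10:30.
02:30 UTC − 10h30m = 16:00 local (rolling into the previous day, 22 November 2033).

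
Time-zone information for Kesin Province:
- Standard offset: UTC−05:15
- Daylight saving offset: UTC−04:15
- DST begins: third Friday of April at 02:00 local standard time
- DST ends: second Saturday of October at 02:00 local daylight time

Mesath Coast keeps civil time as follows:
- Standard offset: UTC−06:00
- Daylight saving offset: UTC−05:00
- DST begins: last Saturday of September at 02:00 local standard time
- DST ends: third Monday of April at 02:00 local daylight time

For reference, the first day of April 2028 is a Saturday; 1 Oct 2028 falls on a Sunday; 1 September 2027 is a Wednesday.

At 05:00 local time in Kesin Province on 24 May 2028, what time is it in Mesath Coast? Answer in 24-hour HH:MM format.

03:15

1 April 2028 is a Saturday, so the first Friday is April 7 and the third is April 21.
1 October 2028 is a Sunday, so the first Saturday is October 7 and the second is October 14.
24 May 2028 falls between 21 April and 14 October, so daylight saving is in effect and Kesin Province is at UTC−04:15.
05:00 Kesin Province + 4h15m = 09:15 UTC.
1 September 2027 is a Wednesday, so Saturdays fall on 4, 11, 18, 25; the last is September 25.
1 April 2028 is a Saturday, so the first Monday is April 3 and the third is April 17.
At the standard offset (UTC−06:00), 09:15 UTC − 6h = 03:15 Mesath Coast standard time.
The standard-time date in Mesath Coast, 24 May 2028, does not fall between 25 September 2027 and 17 April 2028, so daylight saving is not in effect and Mesath Coast is at UTC−06:00.
09:15 UTC − 6h = 03:15 Mesath Coast.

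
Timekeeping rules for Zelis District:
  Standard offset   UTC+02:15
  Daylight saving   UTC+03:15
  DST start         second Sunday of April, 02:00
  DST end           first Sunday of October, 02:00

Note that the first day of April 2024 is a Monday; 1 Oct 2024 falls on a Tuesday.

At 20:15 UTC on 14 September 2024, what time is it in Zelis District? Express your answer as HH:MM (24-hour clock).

1 April 2024 is a Monday, so the first Sunday is April 7 and the second is April 14.
1 October 2024 is a Tuesday, so the first Sunday is October 6.
At the standard offset (UTC+02:15), 20:15 UTC + 2h15m = 22:30 Zelis District standard time.
The standard-time date in Zelis District, 14 September 2024, lies within the daylight-saving period (14 April – 6 October), so Zelis District is on daylight time, UTC+03:15.
20:15 UTC + 3h15m = 23:30 local.

23:30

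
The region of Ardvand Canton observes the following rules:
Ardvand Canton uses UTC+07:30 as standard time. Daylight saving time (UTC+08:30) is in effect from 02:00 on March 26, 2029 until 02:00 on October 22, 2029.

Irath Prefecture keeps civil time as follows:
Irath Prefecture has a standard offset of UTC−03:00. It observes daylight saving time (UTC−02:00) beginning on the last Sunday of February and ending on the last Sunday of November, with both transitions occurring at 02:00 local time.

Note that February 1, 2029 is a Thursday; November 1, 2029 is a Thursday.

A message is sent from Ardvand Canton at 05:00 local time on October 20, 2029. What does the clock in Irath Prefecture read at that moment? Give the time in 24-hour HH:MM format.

October 20, 2029 lies within the daylight-saving period (26 March – 22 October), so Ardvand Canton is on daylight time, UTC+08:30.
05:00 Ardvand Canton − 8h30m = 20:30 UTC (rolling into the previous day, 19 October 2029).
1 February 2029 is a Thursday, so Sundays fall on 4, 11, 18, 25; the last is February 25.
1 November 2029 is a Thursday, so Sundays fall on 4, 11, 18, 25; the last is November 25.
At the standard offset (UTC−03:00), 20:30 UTC − 3h = 17:30 Irath Prefecture standard time.
Daylight saving runs 25 February – 25 November; the standard-time date in Irath Prefecture, October 19, 2029, is inside that window, so Irath Prefecture is at UTC−02:00.
20:30 UTC − 2h = 18:30 Irath Prefecture.

18:30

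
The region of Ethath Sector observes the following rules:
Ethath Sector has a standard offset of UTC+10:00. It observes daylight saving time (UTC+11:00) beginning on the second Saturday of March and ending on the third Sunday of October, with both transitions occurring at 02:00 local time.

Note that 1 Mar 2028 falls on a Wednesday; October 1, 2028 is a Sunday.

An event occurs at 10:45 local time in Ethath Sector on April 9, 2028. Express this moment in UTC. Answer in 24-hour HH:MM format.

23:45

1 March 2028 is a Wednesday, so the first Saturday is March 4 and the second is March 11.
1 October 2028 is a Sunday, so the first Sunday is October 1 and the third is October 15.
Daylight saving runs 11 March – 15 October; April 9, 2028 is inside that window, so Ethath Sector is at UTC+11:00.
10:45 local − 11h = 23:45 UTC (rolling into the previous day, 8 April 2028).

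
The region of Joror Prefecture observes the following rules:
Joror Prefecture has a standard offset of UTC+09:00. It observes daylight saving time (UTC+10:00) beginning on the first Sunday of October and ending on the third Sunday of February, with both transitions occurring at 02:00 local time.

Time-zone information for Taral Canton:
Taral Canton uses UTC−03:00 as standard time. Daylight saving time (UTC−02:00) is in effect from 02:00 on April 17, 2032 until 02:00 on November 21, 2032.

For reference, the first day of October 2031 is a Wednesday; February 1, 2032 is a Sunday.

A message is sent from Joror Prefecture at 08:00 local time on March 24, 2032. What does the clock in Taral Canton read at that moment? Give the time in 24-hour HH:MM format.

20:00

1 October 2031 is a Wednesday, so the first Sunday is October 5.
1 February 2032 is a Sunday, so the first Sunday is February 1 and the third is February 15.
Daylight saving runs 5 October 2031 – 15 February 2032; March 24, 2032 is outside that window, so Joror Prefecture is on standard time at UTC+09:00.
08:00 Joror Prefecture − 9h = 23:00 UTC (rolling into the previous day, 23 March 2032).
At the standard offset (UTC−03:00), 23:00 UTC − 3h = 20:00 Taral Canton standard time.
Daylight saving runs 17 April – 21 November; the standard-time date in Taral Canton, March 23, 2032, is outside that window, so Taral Canton is on standard time at UTC−03:00.
23:00 UTC − 3h = 20:00 Taral Canton.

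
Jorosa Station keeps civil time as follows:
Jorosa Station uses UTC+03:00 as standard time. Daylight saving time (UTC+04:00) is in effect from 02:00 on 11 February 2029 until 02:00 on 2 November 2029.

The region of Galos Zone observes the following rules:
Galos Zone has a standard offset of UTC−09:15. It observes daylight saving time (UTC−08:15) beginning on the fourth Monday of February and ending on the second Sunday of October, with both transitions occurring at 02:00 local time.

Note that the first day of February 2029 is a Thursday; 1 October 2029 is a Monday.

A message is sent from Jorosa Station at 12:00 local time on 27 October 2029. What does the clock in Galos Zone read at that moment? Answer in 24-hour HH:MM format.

27 October 2029 falls between 11 February and 2 November, so daylight saving is in effect and Jorosa Station is at UTC+04:00.
12:00 Jorosa Station − 4h = 08:00 UTC.
1 February 2029 is a Thursday, so the first Monday is February 5 and the fourth is February 26.
1 October 2029 is a Monday, so the first Sunday is October 7 and the second is October 14.
At the standard offset (UTC−09:15), 08:00 UTC − 9h15m = 22:45 Galos Zone standard time (rolling into the previous day, 26 October 2029).
Daylight saving runs 26 February – 14 October; the standard-time date in Galos Zone, 26 October 2029, is outside that window, so Galos Zone is on standard time at UTC−09:15.
08:00 UTC − 9h15m = 22:45 Galos Zone (rolling into the previous day, 26 October 2029).

22:45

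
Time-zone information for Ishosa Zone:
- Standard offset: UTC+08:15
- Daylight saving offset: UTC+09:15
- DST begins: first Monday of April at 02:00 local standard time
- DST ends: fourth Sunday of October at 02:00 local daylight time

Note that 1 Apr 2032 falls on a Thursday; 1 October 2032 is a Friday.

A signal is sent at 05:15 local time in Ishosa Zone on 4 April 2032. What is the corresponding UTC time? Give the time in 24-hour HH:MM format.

21:00

1 April 2032 is a Thursday, so the first Monday is April 5.
1 October 2032 is a Friday, so the first Sunday is October 3 and the fourth is October 24.
4 April 2032 does not fall between 5 April and 24 October, so daylight saving is not in effect and Ishosa Zone is at UTC+08:15.
05:15 local − 8h15m = 21:00 UTC (rolling into the previous day, 3 April 2032).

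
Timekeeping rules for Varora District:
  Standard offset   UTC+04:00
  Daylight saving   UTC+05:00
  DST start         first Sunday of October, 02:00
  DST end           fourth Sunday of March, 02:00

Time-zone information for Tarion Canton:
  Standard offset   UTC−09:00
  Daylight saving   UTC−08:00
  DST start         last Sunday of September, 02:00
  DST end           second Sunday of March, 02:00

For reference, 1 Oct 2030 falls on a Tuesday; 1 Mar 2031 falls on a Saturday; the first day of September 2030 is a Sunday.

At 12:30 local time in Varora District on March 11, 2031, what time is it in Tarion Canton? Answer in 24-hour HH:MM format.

1 October 2030 is a Tuesday, so the first Sunday is October 6.
1 March 2031 is a Saturday, so the first Sunday is March 2 and the fourth is March 23.
Daylight saving runs 6 October 2030 – 23 March 2031; March 11, 2031 is inside that window, so Varora District is at UTC+05:00.
12:30 Varora District − 5h = 07:30 UTC.
1 September 2030 is a Sunday, so Sundays fall on 1, 8, 15, 22, 29; the last is September 29.
1 March 2031 is a Saturday, so the first Sunday is March 2 and the second is March 9.
At the standard offset (UTC−09:00), 07:30 UTC − 9h = 22:30 Tarion Canton standard time (rolling into the previous day, 10 March 2031).
Daylight saving runs 29 September 2030 – 9 March 2031; the standard-time date in Tarion Canton, March 10, 2031, is outside that window, so Tarion Canton is on standard time at UTC−09:00.
07:30 UTC − 9h = 22:30 Tarion Canton (rolling into the previous day, 10 March 2031).

22:30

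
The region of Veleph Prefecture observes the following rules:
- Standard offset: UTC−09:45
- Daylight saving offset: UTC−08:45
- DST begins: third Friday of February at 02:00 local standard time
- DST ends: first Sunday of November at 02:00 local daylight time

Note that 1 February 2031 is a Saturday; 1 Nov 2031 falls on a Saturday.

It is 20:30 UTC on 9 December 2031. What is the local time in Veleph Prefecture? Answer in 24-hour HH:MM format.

1 February 2031 is a Saturday, so the first Friday is February 7 and the third is February 21.
1 November 2031 is a Saturday, so the first Sunday is November 2.
At the standard offset (UTC−09:45), 20:30 UTC − 9h45m = 10:45 Veleph Prefecture standard time.
The standard-time date in Veleph Prefecture, 9 December 2031, does not fall between 21 February and 2 November, so daylight saving is not in effect and Veleph Prefecture is at UTC−09:45.
20:30 UTC − 9h45m = 10:45 local.

10:45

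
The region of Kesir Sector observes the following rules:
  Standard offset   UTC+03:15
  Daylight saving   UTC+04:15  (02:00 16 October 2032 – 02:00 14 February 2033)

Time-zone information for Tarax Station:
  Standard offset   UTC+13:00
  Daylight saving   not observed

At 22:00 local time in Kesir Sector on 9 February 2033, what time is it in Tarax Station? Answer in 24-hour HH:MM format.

Daylight saving runs 16 October 2032 – 14 February 2033; 9 February 2033 is inside that window, so Kesir Sector is at UTC+04:15.
22:00 Kesir Sector − 4h15m = 17:45 UTC.
Tarax Station has no daylight saving, so its offset is UTC+13:00 year-round.
17:45 UTC + 13h = 06:45 Tarax Station (rolling into the next day, 10 February 2033).

06:45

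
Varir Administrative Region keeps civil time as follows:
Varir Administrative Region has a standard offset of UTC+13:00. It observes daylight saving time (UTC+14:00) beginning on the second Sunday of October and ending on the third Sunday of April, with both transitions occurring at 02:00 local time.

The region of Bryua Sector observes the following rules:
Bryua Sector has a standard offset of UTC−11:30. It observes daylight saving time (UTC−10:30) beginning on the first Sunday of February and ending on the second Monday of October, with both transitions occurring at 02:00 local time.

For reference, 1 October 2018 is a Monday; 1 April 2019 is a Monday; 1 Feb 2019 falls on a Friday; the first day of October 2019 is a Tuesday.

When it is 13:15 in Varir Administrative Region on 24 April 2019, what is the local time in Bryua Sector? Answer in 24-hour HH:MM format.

13:45

1 October 2018 is a Monday, so the first Sunday is October 7 and the second is October 14.
1 April 2019 is a Monday, so the first Sunday is April 7 and the third is April 21.
Daylight saving runs 14 October 2018 – 21 April 2019; 24 April 2019 is outside that window, so Varir Administrative Region is on standard time at UTC+13:00.
13:15 Varir Administrative Region − 13h = 00:15 UTC.
1 February 2019 is a Friday, so the first Sunday is February 3.
1 October 2019 is a Tuesday, so the first Monday is October 7 and the second is October 14.
At the standard offset (UTC−11:30), 00:15 UTC − 11h30m = 12:45 Bryua Sector standard time (rolling into the previous day, 23 April 2019).
The standard-time date in Bryua Sector, 23 April 2019, falls between 3 February and 14 October, so daylight saving is in effect and Bryua Sector is at UTC−10:30.
00:15 UTC − 10h30m = 13:45 Bryua Sector (rolling into the previous day, 23 April 2019).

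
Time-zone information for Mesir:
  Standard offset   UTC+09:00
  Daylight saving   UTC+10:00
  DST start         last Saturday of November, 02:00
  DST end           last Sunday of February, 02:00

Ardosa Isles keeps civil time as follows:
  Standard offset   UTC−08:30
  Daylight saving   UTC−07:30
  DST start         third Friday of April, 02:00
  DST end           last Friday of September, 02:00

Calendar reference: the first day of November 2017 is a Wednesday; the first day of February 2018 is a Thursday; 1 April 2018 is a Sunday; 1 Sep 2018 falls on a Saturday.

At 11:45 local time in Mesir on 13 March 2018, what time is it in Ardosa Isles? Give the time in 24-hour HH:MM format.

1 November 2017 is a Wednesday, so Saturdays fall on 4, 11, 18, 25; the last is November 25.
1 February 2018 is a Thursday, so Sundays fall on 4, 11, 18, 25; the last is February 25.
13 March 2018 does not fall between 25 November 2017 and 25 February 2018, so daylight saving is not in effect and Mesir is at UTC+09:00.
11:45 Mesir − 9h = 02:45 UTC.
1 April 2018 is a Sunday, so the first Friday is April 6 and the third is April 20.
1 September 2018 is a Saturday, so Fridays fall on 7, 14, 21, 28; the last is September 28.
At the standard offset (UTC−08:30), 02:45 UTC − 8h30m = 18:15 Ardosa Isles standard time (rolling into the previous day, 12 March 2018).
The standard-time date in Ardosa Isles, 12 March 2018, does not fall between 20 April and 28 September, so daylight saving is not in effect and Ardosa Isles is at UTC−08:30.
02:45 UTC − 8h30m = 18:15 Ardosa Isles (rolling into the previous day, 12 March 2018).

18:15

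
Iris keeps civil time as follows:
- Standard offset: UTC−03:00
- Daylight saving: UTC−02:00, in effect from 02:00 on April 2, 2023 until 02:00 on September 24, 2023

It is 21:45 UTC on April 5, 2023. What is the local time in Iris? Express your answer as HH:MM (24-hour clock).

19:45

At the standard offset (UTC−03:00), 21:45 UTC − 3h = 18:45 Iris standard time.
Daylight saving runs 2 April – 24 September; the standard-time date in Iris, April 5, 2023, is inside that window, so Iris is at UTC−02:00.
21:45 UTC − 2h = 19:45 local.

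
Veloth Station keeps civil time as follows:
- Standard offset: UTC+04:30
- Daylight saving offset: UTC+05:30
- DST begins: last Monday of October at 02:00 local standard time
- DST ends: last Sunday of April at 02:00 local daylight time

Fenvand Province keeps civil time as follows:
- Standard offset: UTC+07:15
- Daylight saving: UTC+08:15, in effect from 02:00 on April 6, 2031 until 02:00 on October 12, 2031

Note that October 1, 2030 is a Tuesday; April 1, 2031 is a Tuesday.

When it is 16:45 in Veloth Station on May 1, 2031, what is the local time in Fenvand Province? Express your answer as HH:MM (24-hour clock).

1 October 2030 is a Tuesday, so Mondays fall on 7, 14, 21, 28; the last is October 28.
1 April 2031 is a Tuesday, so Sundays fall on 6, 13, 20, 27; the last is April 27.
Daylight saving runs 28 October 2030 – 27 April 2031; May 1, 2031 is outside that window, so Veloth Station is on standard time at UTC+04:30.
16:45 Veloth Station − 4h30m = 12:15 UTC.
At the standard offset (UTC+07:15), 12:15 UTC + 7h15m = 19:30 Fenvand Province standard time.
Daylight saving runs 6 April – 12 October; the standard-time date in Fenvand Province, May 1, 2031, is inside that window, so Fenvand Province is at UTC+08:15.
12:15 UTC + 8h15m = 20:30 Fenvand Province.

20:30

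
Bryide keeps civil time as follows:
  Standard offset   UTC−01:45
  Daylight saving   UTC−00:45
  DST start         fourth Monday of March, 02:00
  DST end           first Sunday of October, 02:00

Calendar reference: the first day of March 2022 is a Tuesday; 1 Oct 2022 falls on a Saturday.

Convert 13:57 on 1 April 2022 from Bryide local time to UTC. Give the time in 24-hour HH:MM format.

14:42

1 March 2022 is a Tuesday, so the first Monday is March 7 and the fourth is March 28.
1 October 2022 is a Saturday, so the first Sunday is October 2.
Daylight saving runs 28 March – 2 October; 1 April 2022 is inside that window, so Bryide is at UTC−00:45.
13:57 local + 0h45m = 14:42 UTC.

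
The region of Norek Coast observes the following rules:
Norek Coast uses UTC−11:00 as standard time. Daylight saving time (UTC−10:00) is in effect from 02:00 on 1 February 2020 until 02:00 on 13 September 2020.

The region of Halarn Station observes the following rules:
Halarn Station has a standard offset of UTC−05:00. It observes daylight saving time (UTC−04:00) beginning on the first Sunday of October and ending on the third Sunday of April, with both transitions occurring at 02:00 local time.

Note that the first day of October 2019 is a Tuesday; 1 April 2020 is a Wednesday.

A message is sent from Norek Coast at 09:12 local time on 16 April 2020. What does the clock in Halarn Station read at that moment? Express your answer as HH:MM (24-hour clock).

15:12

Daylight saving runs 1 February – 13 September; 16 April 2020 is inside that window, so Norek Coast is at UTC−10:00.
09:12 Norek Coast + 10h = 19:12 UTC.
1 October 2019 is a Tuesday, so the first Sunday is October 6.
1 April 2020 is a Wednesday, so the first Sunday is April 5 and the third is April 19.
At the standard offset (UTC−05:00), 19:12 UTC − 5h = 14:12 Halarn Station standard time.
Daylight saving runs 6 October 2019 – 19 April 2020; the standard-time date in Halarn Station, 16 April 2020, is inside that window, so Halarn Station is at UTC−04:00.
19:12 UTC − 4h = 15:12 Halarn Station.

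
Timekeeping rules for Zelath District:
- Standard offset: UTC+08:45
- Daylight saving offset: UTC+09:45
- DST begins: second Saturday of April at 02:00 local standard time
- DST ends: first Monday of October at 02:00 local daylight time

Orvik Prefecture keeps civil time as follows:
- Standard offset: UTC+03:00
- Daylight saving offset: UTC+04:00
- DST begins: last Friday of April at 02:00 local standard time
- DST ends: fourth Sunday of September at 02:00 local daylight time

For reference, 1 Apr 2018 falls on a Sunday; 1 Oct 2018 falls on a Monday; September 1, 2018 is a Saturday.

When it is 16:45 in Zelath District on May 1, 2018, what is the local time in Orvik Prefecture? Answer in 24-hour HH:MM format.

11:00

1 April 2018 is a Sunday, so the first Saturday is April 7 and the second is April 14.
1 October 2018 is a Monday, so the first Monday is October 1.
May 1, 2018 falls between 14 April and 1 October, so daylight saving is in effect and Zelath District is at UTC+09:45.
16:45 Zelath District − 9h45m = 07:00 UTC.
1 April 2018 is a Sunday, so Fridays fall on 6, 13, 20, 27; the last is April 27.
1 September 2018 is a Saturday, so the first Sunday is September 2 and the fourth is September 23.
At the standard offset (UTC+03:00), 07:00 UTC + 3h = 10:00 Orvik Prefecture standard time.
The standard-time date in Orvik Prefecture, May 1, 2018, lies within the daylight-saving period (27 April – 23 September), so Orvik Prefecture is on daylight time, UTC+04:00.
07:00 UTC + 4h = 11:00 Orvik Prefecture.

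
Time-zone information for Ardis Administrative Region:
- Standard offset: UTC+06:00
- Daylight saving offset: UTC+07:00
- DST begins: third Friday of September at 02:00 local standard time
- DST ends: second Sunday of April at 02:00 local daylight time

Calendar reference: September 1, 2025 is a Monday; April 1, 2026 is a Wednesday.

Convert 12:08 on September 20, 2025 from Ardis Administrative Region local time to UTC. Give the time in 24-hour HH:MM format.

1 September 2025 is a Monday, so the first Friday is September 5 and the third is September 19.
1 April 2026 is a Wednesday, so the first Sunday is April 5 and the second is April 12.
September 20, 2025 lies within the daylight-saving period (19 September 2025 – 12 April 2026), so Ardis Administrative Region is on daylight time, UTC+07:00.
12:08 local − 7h = 05:08 UTC.

05:08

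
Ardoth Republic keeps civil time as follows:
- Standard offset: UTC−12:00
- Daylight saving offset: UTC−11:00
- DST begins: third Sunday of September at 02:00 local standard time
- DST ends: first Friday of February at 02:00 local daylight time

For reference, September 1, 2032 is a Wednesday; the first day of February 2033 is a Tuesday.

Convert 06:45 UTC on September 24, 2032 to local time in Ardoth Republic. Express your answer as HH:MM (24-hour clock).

1 September 2032 is a Wednesday, so the first Sunday is September 5 and the third is September 19.
1 February 2033 is a Tuesday, so the first Friday is February 4.
At the standard offset (UTC−12:00), 06:45 UTC − 12h = 18:45 Ardoth Republic standard time (rolling into the previous day, 23 September 2032).
The standard-time date in Ardoth Republic, September 23, 2032, lies within the daylight-saving period (19 September 2032 – 4 February 2033), so Ardoth Republic is on daylight time, UTC−11:00.
06:45 UTC − 11h = 19:45 local (rolling into the previous day, 23 September 2032).

19:45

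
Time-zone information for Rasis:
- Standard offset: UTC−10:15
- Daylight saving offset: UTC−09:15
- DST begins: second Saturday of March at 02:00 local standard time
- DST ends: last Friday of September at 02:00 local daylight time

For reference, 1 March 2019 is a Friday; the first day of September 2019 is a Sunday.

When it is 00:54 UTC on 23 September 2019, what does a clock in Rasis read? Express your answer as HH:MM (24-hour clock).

1 March 2019 is a Friday, so the first Saturday is March 2 and the second is March 9.
1 September 2019 is a Sunday, so Fridays fall on 6, 13, 20, 27; the last is September 27.
At the standard offset (UTC−10:15), 00:54 UTC − 10h15m = 14:39 Rasis standard time (rolling into the previous day, 22 September 2019).
The standard-time date in Rasis, 22 September 2019, falls between 9 March and 27 September, so daylight saving is in effect and Rasis is at UTC−09:15.
00:54 UTC − 9h15m = 15:39 local (rolling into the previous day, 22 September 2019).

15:39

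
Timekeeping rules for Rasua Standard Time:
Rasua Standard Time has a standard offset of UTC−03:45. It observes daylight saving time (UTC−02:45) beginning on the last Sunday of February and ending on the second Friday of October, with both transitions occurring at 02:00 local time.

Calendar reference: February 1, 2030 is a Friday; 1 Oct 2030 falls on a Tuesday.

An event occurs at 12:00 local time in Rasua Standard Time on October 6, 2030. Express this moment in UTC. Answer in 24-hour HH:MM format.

1 February 2030 is a Friday, so Sundays fall on 3, 10, 17, 24; the last is February 24.
1 October 2030 is a Tuesday, so the first Friday is October 4 and the second is October 11.
October 6, 2030 falls between 24 February and 11 October, so daylight saving is in effect and Rasua Standard Time is at UTC−02:45.
12:00 local + 2h45m = 14:45 UTC.

14:45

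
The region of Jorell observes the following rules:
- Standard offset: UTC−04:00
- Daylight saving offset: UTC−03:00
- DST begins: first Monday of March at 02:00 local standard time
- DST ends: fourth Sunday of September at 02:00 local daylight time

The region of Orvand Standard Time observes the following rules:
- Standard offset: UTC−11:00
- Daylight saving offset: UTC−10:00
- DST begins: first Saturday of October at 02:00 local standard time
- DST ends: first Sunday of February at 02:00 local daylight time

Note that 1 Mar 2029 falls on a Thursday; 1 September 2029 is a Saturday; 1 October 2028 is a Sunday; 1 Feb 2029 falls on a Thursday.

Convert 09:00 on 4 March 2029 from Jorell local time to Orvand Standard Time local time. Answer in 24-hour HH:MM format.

1 March 2029 is a Thursday, so the first Monday is March 5.
1 September 2029 is a Saturday, so the first Sunday is September 2 and the fourth is September 23.
4 March 2029 is outside the daylight-saving period (5 March – 23 September), so Jorell is on standard time, UTC−04:00.
09:00 Jorell + 4h = 13:00 UTC.
1 October 2028 is a Sunday, so the first Saturday is October 7.
1 February 2029 is a Thursday, so the first Sunday is February 4.
At the standard offset (UTC−11:00), 13:00 UTC − 11h = 02:00 Orvand Standard Time standard time.
The standard-time date in Orvand Standard Time, 4 March 2029, does not fall between 7 October 2028 and 4 February 2029, so daylight saving is not in effect and Orvand Standard Time is at UTC−11:00.
13:00 UTC − 11h = 02:00 Orvand Standard Time.

02:00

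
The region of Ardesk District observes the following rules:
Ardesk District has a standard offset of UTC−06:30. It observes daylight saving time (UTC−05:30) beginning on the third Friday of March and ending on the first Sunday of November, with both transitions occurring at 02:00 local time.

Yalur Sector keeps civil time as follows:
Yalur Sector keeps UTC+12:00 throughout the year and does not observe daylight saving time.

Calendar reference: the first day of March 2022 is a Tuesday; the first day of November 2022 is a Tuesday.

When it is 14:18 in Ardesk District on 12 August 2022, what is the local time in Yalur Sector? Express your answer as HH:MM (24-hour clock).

07:48

1 March 2022 is a Tuesday, so the first Friday is March 4 and the third is March 18.
1 November 2022 is a Tuesday, so the first Sunday is November 6.
12 August 2022 falls between 18 March and 6 November, so daylight saving is in effect and Ardesk District is at UTC−05:30.
14:18 Ardesk District + 5h30m = 19:48 UTC.
Yalur Sector has no daylight saving, so its offset is UTC+12:00 year-round.
19:48 UTC + 12h = 07:48 Yalur Sector (rolling into the next day, 13 August 2022).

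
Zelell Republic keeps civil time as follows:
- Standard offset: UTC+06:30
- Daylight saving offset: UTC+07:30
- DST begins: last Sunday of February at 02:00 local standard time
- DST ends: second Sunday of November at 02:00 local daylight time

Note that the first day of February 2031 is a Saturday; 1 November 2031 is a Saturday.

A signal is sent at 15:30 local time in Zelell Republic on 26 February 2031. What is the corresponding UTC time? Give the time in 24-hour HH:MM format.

1 February 2031 is a Saturday, so Sundays fall on 2, 9, 16, 23; the last is February 23.
1 November 2031 is a Saturday, so the first Sunday is November 2 and the second is November 9.
26 February 2031 falls between 23 February and 9 November, so daylight saving is in effect and Zelell Republic is at UTC+07:30.
15:30 local − 7h30m = 08:00 UTC.

08:00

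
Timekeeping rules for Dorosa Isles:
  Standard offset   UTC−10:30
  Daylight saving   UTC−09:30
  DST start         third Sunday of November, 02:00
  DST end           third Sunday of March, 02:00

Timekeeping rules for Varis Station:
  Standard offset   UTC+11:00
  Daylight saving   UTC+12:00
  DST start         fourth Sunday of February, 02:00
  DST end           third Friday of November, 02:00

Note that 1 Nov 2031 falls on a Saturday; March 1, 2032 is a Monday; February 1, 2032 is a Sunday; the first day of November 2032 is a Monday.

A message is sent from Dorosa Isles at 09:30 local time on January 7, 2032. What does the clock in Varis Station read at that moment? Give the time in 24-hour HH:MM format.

06:00

1 November 2031 is a Saturday, so the first Sunday is November 2 and the third is November 16.
1 March 2032 is a Monday, so the first Sunday is March 7 and the third is March 21.
January 7, 2032 falls between 16 November 2031 and 21 March 2032, so daylight saving is in effect and Dorosa Isles is at UTC−09:30.
09:30 Dorosa Isles + 9h30m = 19:00 UTC.
1 February 2032 is a Sunday, so the first Sunday is February 1 and the fourth is February 22.
1 November 2032 is a Monday, so the first Friday is November 5 and the third is November 19.
At the standard offset (UTC+11:00), 19:00 UTC + 11h = 06:00 Varis Station standard time (rolling into the next day, 8 January 2032).
The standard-time date in Varis Station, January 8, 2032, is outside the daylight-saving period (22 February – 19 November), so Varis Station is on standard time, UTC+11:00.
19:00 UTC + 11h = 06:00 Varis Station (rolling into the next day, 8 January 2032).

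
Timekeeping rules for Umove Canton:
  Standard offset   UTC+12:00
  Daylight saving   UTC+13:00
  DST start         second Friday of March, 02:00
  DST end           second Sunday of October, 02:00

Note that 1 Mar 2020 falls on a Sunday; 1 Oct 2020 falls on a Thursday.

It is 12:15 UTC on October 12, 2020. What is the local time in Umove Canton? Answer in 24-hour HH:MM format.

00:15

1 March 2020 is a Sunday, so the first Friday is March 6 and the second is March 13.
1 October 2020 is a Thursday, so the first Sunday is October 4 and the second is October 11.
At the standard offset (UTC+12:00), 12:15 UTC + 12h = 00:15 Umove Canton standard time (rolling into the next day, 13 October 2020).
Daylight saving runs 13 March – 11 October; the standard-time date in Umove Canton, October 13, 2020, is outside that window, so Umove Canton is on standard time at UTC+12:00.
12:15 UTC + 12h = 00:15 local (rolling into the next day, 13 October 2020).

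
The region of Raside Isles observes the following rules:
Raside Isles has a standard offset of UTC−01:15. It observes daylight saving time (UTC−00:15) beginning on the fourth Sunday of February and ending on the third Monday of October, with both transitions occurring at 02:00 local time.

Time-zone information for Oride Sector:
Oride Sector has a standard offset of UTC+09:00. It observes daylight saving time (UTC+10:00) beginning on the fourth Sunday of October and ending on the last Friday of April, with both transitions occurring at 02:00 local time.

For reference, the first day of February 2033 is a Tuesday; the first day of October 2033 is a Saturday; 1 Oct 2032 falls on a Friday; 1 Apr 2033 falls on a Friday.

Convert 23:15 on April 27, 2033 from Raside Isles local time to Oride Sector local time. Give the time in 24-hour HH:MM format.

1 February 2033 is a Tuesday, so the first Sunday is February 6 and the fourth is February 27.
1 October 2033 is a Saturday, so the first Monday is October 3 and the third is October 17.
Daylight saving runs 27 February – 17 October; April 27, 2033 is inside that window, so Raside Isles is at UTC−00:15.
23:15 Raside Isles + 0h15m = 23:30 UTC.
1 October 2032 is a Friday, so the first Sunday is October 3 and the fourth is October 24.
1 April 2033 is a Friday, so Fridays fall on 1, 8, 15, 22, 29; the last is April 29.
At the standard offset (UTC+09:00), 23:30 UTC + 9h = 08:30 Oride Sector standard time (rolling into the next day, 28 April 2033).
The standard-time date in Oride Sector, April 28, 2033, lies within the daylight-saving period (24 October 2032 – 29 April 2033), so Oride Sector is on daylight time, UTC+10:00.
23:30 UTC + 10h = 09:30 Oride Sector (rolling into the next day, 28 April 2033).

09:30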